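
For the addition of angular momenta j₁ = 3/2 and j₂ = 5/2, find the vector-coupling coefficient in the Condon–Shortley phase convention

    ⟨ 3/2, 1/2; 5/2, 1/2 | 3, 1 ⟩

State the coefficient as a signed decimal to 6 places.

triangle: 1!·2!·4!/8! = 48/40320
(j±m)!: 2!·1!·3!·2!·4!·2! = 1152
prefactor² = (2J+1)·Δ·N² = 48/5
  k=0: +1/(0!·1!·1!·3!·1!·1!) = 1/6
  k=1: −1/(1!·0!·0!·2!·2!·2!) = -1/8
Σ = 1/24  ⇒  CG² = 48/5·1/24² = 1/60
CG = +√(1/60) = +0.129099

+√(1/60) = +0.129099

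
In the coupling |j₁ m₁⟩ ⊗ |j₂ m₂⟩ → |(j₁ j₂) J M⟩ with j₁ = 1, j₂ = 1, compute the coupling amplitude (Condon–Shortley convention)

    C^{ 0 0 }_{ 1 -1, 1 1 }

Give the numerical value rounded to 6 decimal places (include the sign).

j₁+j₂−J=2  J+j₁−j₂=0  J−j₁+j₂=0  j₁+j₂+J+1=3
(j₁±m₁, j₂±m₂, J±M) = (0,2,2,0,0,0)
P² = 4/3
sum k=2..2:
  [2] +1/2 = 1/2
S = 1/2
C² = P²·S² = 1/3 ; C = +0.577350

+√(1/3) ≈ +0.577350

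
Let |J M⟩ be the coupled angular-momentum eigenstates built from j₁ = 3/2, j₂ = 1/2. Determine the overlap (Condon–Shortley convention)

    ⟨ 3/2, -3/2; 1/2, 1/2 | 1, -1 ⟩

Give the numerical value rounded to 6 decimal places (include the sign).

−√(3/4) = -0.866025

triangle: 1!*2!*0!/4! = 2/24
(j±m)!: 0!*3!*1!*0!*0!*2! = 12
prefactor² = (2J+1)*Δ*N² = 3
  k=1: −1/(1!*0!*2!*0!*0!*0!) = -1/2
Σ = -1/2  ⇒  CG² = 3*(-1/2)² = 3/4
CG = −√(3/4) = -0.866025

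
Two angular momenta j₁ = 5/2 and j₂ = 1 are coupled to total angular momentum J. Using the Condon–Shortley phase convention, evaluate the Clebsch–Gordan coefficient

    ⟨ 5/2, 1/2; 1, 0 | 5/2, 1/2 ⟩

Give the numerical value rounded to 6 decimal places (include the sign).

triangle: 1!·4!·1!/7! = 24/5040
(j±m)!: 3!·2!·1!·1!·3!·2! = 144
prefactor² = (2J+1)·Δ·N² = 144/35
  k=0: +1/(0!·1!·2!·1!·2!·0!) = 1/4
  k=1: −1/(1!·0!·1!·0!·3!·1!) = -1/6
Σ = 1/12  ⇒  CG² = 144/35·1/12² = 1/35
CG = +√(1/35) = +0.169031

+0.169031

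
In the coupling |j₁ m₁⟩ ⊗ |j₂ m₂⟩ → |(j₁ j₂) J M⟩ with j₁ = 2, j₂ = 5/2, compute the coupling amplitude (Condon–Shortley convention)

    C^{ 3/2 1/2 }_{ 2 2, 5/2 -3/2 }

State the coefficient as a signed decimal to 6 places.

√[4·3!1!2!/7! · 4!0!1!4!2!1!] = √(384/35)
  +(−1)^0/∏(0,3,0,1,1,1)! = 1/6  (running 1/6)
⟨..|..⟩ = √(384/35)·(1/6) = +0.552052

+√(32/105) ≈ +0.552052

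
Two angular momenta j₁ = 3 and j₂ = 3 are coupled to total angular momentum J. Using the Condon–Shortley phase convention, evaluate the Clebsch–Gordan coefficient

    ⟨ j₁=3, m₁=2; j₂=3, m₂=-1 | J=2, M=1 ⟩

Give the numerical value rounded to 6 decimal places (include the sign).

-0.422577  (= −√(5/28))

√[5·4!2!2!/9! · 5!1!2!4!3!1!] = √(320/7)
  +(−1)^0/∏(0,4,1,2,1,0)! = 1/48  (running 1/48)
  +(−1)^1/∏(1,3,0,1,2,1)! = -1/12  (running -1/16)
⟨..|..⟩ = √(320/7)·(-1/16) = -0.422577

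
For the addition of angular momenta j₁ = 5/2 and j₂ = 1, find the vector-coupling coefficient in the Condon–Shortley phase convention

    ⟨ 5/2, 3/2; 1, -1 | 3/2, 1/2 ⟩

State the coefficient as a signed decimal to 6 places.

√[4·2!3!0!/6! · 4!1!0!2!2!1!] = √(32/5)
  +(−1)^0/∏(0,2,1,0,2,0)! = 1/4  (running 1/4)
⟨..|..⟩ = √(32/5)·(1/4) = +0.632456

+0.632456  (= +√(2/5))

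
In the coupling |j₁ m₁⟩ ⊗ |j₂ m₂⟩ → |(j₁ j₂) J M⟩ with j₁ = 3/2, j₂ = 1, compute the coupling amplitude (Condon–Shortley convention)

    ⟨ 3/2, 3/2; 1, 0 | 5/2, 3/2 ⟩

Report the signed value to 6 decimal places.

+√(2/5) = +0.632456

triangle: 0!*3!*2!/6! = 12/720
(j±m)!: 3!*0!*1!*1!*4!*1! = 144
prefactor² = (2J+1)*Δ*N² = 72/5
  k=0: +1/(0!*0!*0!*1!*3!*1!) = 1/6
Σ = 1/6  ⇒  CG² = 72/5*1/6² = 2/5
CG = +√(2/5) = +0.632456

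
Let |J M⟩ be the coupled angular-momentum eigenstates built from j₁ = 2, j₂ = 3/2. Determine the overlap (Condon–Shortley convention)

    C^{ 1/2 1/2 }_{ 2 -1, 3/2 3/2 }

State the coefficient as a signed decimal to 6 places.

-0.316228

triangle: 3!×1!×0!/5! = 6/120
(j±m)!: 1!×3!×3!×0!×1!×0! = 36
prefactor² = (2J+1)×Δ×N² = 18/5
  k=3: −1/(3!×0!×0!×0!×1!×0!) = -1/6
Σ = -1/6  ⇒  CG² = 18/5×(-1/6)² = 1/10
CG = −√(1/10) = -0.316228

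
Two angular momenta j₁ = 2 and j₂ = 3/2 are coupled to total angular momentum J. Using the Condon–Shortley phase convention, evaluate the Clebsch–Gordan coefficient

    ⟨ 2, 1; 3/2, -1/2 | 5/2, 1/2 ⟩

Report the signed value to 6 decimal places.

+0.597614

√[6·1!3!2!/7! · 3!1!1!2!3!2!] = √(72/35)
  +(−1)^0/∏(0,1,1,1,2,1)! = 1/2  (running 1/2)
  +(−1)^1/∏(1,0,0,0,3,2)! = -1/12  (running 5/12)
⟨..|..⟩ = √(72/35)·(5/12) = +0.597614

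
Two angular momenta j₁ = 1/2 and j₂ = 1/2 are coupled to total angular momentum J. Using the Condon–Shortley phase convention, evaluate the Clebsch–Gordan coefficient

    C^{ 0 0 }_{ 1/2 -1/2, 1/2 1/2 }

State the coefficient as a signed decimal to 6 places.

triangle: 1!·0!·0!/2! = 1/2
(j±m)!: 0!·1!·1!·0!·0!·0! = 1
prefactor² = (2J+1)·Δ·N² = 1/2
  k=1: −1/(1!·0!·0!·0!·0!·0!) = -1
Σ = -1  ⇒  CG² = 1/2·(-1)² = 1/2
CG = −√(1/2) = -0.707107

-0.707107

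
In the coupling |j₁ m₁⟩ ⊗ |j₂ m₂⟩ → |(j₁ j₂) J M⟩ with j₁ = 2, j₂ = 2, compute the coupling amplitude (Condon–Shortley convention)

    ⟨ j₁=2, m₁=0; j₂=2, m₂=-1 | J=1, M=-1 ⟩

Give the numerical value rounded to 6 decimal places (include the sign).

triangle: 3!·1!·1!/6! = 6/720
(j±m)!: 2!·2!·1!·3!·0!·2! = 48
prefactor² = (2J+1)·Δ·N² = 6/5
  k=1: −1/(1!·2!·1!·0!·0!·1!) = -1/2
Σ = -1/2  ⇒  CG² = 6/5·(-1/2)² = 3/10
CG = −√(3/10) = -0.547723

-0.547723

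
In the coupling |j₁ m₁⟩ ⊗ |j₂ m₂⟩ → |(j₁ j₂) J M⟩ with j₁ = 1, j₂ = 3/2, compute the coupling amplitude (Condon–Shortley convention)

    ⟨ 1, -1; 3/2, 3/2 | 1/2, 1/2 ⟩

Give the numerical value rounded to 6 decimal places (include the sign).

triangle: 2!*0!*1!/4! = 2/24
(j±m)!: 0!*2!*3!*0!*1!*0! = 12
prefactor² = (2J+1)*Δ*N² = 2
  k=2: +1/(2!*0!*0!*1!*0!*0!) = 1/2
Σ = 1/2  ⇒  CG² = 2*1/2² = 1/2
CG = +√(1/2) = +0.707107

+0.707107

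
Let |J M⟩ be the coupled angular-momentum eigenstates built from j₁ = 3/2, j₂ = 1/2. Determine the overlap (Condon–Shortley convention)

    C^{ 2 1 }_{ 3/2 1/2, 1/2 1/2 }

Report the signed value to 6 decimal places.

+√(3/4) = +0.866025

j₁+j₂−J=0  J+j₁−j₂=3  J−j₁+j₂=1  j₁+j₂+J+1=5
(j₁±m₁, j₂±m₂, J±M) = (2,1,1,0,3,1)
P² = 3
sum k=0..0:
  [0] +1/2 = 1/2
S = 1/2
C² = P²·S² = 3/4 ; C = +0.866025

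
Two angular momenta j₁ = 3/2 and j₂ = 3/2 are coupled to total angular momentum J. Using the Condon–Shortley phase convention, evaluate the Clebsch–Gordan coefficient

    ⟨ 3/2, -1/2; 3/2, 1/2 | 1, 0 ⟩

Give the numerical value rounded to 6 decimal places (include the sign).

triangle: 2!×1!×1!/5! = 2/120
(j±m)!: 1!×2!×2!×1!×1!×1! = 4
prefactor² = (2J+1)×Δ×N² = 1/5
  k=1: −1/(1!×1!×1!×1!×0!×0!) = -1
  k=2: +1/(2!×0!×0!×0!×1!×1!) = 1/2
Σ = -1/2  ⇒  CG² = 1/5×(-1/2)² = 1/20
CG = −√(1/20) = -0.223607

-0.223607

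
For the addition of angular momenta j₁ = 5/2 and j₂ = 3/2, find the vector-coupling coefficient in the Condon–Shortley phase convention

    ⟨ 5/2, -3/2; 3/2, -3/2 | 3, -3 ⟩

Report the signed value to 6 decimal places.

√[7·1!4!2!/8! · 1!4!0!3!0!6!] = √(864)
  +(−1)^0/∏(0,1,4,0,0,2)! = 1/48  (running 1/48)
⟨..|..⟩ = √(864)·(1/48) = +0.612372

+√(3/8) ≈ +0.612372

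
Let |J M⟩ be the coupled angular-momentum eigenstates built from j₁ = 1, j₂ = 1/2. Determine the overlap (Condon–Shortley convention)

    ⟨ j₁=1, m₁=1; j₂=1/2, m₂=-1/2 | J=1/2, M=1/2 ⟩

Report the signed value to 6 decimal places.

triangle: 1!·1!·0!/3! = 1/6
(j±m)!: 2!·0!·0!·1!·1!·0! = 2
prefactor² = (2J+1)·Δ·N² = 2/3
  k=0: +1/(0!·1!·0!·0!·1!·0!) = 1
Σ = 1  ⇒  CG² = 2/3·1² = 2/3
CG = +√(2/3) = +0.816497

+0.816497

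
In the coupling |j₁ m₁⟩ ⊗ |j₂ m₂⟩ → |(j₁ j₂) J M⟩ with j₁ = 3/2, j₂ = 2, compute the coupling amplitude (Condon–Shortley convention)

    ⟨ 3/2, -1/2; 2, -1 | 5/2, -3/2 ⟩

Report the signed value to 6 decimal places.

√[6·1!2!3!/7! · 1!2!1!3!1!4!] = √(144/35)
  +(−1)^0/∏(0,1,2,1,0,2)! = 1/4  (running 1/4)
  +(−1)^1/∏(1,0,1,0,1,3)! = -1/6  (running 1/12)
⟨..|..⟩ = √(144/35)·(1/12) = +0.169031

+√(1/35) = +0.169031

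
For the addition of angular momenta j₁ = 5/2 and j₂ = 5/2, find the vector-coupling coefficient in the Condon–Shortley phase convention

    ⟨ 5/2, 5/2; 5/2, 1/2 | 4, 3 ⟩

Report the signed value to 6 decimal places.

+√(1/2) ≈ +0.707107

j₁+j₂−J=1  J+j₁−j₂=4  J−j₁+j₂=4  j₁+j₂+J+1=10
(j₁±m₁, j₂±m₂, J±M) = (5,0,3,2,7,1)
P² = 10368
sum k=0..0:
  [0] +1/144 = 1/144
S = 1/144
C² = P²·S² = 1/2 ; C = +0.707107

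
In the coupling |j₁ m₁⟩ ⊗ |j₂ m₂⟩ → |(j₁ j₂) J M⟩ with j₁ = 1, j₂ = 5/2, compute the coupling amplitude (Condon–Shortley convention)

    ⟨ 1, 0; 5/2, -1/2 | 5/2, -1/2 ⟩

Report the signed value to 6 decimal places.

j₁+j₂−J=1  J+j₁−j₂=1  J−j₁+j₂=4  j₁+j₂+J+1=7
(j₁±m₁, j₂±m₂, J±M) = (1,1,2,3,2,3)
P² = 144/35
sum k=0..1:
  [0] +1/4 = 1/4
  [1] −1/6 = -1/6
S = 1/12
C² = P²·S² = 1/35 ; C = +0.169031

+√(1/35) ≈ +0.169031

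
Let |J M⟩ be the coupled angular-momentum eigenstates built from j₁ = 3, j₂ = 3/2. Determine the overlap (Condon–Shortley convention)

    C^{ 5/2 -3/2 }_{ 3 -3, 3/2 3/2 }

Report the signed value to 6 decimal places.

+√(9/28) = +0.566947

j₁+j₂−J=2  J+j₁−j₂=4  J−j₁+j₂=1  j₁+j₂+J+1=8
(j₁±m₁, j₂±m₂, J±M) = (0,6,3,0,1,4)
P² = 5184/7
sum k=2..2:
  [2] +1/48 = 1/48
S = 1/48
C² = P²·S² = 9/28 ; C = +0.566947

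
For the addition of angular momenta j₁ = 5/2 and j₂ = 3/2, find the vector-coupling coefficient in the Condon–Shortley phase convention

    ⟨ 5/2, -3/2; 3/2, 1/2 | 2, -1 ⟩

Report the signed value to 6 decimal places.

+√(1/42) = +0.154303

triangle: 2!·3!·1!/7! = 12/5040
(j±m)!: 1!·4!·2!·1!·1!·3! = 288
prefactor² = (2J+1)·Δ·N² = 24/7
  k=1: −1/(1!·1!·3!·1!·0!·0!) = -1/6
  k=2: +1/(2!·0!·2!·0!·1!·1!) = 1/4
Σ = 1/12  ⇒  CG² = 24/7·1/12² = 1/42
CG = +√(1/42) = +0.154303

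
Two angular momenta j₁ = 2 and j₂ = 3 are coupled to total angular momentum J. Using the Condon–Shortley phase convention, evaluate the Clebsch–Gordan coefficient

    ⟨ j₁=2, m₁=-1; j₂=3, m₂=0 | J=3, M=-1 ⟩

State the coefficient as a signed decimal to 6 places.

−√(1/30) = -0.182574

triangle: 2!·2!·4!/9! = 96/362880
(j±m)!: 1!·3!·3!·3!·2!·4! = 10368
prefactor² = (2J+1)·Δ·N² = 96/5
  k=1: −1/(1!·1!·2!·2!·0!·2!) = -1/8
  k=2: +1/(2!·0!·1!·1!·1!·3!) = 1/12
Σ = -1/24  ⇒  CG² = 96/5·(-1/24)² = 1/30
CG = −√(1/30) = -0.182574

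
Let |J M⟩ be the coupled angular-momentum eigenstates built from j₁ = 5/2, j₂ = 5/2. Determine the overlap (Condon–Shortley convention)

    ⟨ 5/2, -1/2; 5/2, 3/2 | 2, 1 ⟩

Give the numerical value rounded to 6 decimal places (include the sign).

j₁+j₂−J=3  J+j₁−j₂=2  J−j₁+j₂=2  j₁+j₂+J+1=8
(j₁±m₁, j₂±m₂, J±M) = (2,3,4,1,3,1)
P² = 36/7
sum k=2..3:
  [2] +1/4 = 1/4
  [3] −1/12 = -1/12
S = 1/6
C² = P²·S² = 1/7 ; C = +0.377964

+0.377964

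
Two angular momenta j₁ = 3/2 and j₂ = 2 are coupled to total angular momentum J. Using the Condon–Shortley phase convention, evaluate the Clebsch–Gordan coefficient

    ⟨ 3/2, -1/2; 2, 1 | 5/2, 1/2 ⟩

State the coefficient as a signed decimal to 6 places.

−√(5/14) ≈ -0.597614

j₁+j₂−J=1  J+j₁−j₂=2  J−j₁+j₂=3  j₁+j₂+J+1=7
(j₁±m₁, j₂±m₂, J±M) = (1,2,3,1,3,2)
P² = 72/35
sum k=0..1:
  [0] +1/12 = 1/12
  [1] −1/2 = -1/2
S = -5/12
C² = P²·S² = 5/14 ; C = -0.597614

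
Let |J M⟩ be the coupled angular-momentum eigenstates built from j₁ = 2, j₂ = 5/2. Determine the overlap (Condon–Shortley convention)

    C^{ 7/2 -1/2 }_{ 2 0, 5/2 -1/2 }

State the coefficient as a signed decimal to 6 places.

+√(4/105) = +0.195180

triangle: 1!·3!·4!/9! = 144/362880
(j±m)!: 2!·2!·2!·3!·3!·4! = 6912
prefactor² = (2J+1)·Δ·N² = 768/35
  k=0: +1/(0!·1!·2!·2!·1!·2!) = 1/8
  k=1: −1/(1!·0!·1!·1!·2!·3!) = -1/12
Σ = 1/24  ⇒  CG² = 768/35·1/24² = 4/105
CG = +√(4/105) = +0.195180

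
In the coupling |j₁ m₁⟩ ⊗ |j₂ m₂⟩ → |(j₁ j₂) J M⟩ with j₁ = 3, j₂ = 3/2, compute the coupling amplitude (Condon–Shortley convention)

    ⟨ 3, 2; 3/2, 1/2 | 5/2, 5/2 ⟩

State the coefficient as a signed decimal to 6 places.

-0.597614  (= −√(5/14))

triangle: 2!×4!×1!/8! = 48/40320
(j±m)!: 5!×1!×2!×1!×5!×0! = 28800
prefactor² = (2J+1)×Δ×N² = 1440/7
  k=1: −1/(1!×1!×0!×1!×4!×0!) = -1/24
Σ = -1/24  ⇒  CG² = 1440/7×(-1/24)² = 5/14
CG = −√(5/14) = -0.597614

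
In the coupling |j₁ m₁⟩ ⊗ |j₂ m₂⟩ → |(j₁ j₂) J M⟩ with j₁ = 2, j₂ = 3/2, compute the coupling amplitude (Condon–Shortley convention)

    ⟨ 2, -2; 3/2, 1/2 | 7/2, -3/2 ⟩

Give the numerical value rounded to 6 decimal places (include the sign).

√[8·0!4!3!/8! · 0!4!2!1!2!5!] = √(2304/7)
  +(−1)^0/∏(0,0,4,2,0,1)! = 1/48  (running 1/48)
⟨..|..⟩ = √(2304/7)·(1/48) = +0.377964

+0.377964  (= +√(1/7))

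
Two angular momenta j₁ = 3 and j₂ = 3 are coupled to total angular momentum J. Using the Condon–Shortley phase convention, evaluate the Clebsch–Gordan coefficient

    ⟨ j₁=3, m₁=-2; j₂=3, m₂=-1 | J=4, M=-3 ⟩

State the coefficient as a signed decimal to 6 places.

√[9·2!4!4!/11! · 1!5!2!4!1!7!] = √(82944/11)
  +(−1)^1/∏(1,1,4,1,0,3)! = -1/144  (running -1/144)
  +(−1)^2/∏(2,0,3,0,1,4)! = 1/288  (running -1/288)
⟨..|..⟩ = √(82944/11)·(-1/288) = -0.301511

−√(1/11) ≈ -0.301511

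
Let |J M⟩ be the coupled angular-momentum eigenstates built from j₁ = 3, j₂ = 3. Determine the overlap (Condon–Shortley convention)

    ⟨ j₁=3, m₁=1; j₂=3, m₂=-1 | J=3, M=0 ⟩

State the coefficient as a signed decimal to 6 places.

−√(1/6) ≈ -0.408248

j₁+j₂−J=3  J+j₁−j₂=3  J−j₁+j₂=3  j₁+j₂+J+1=10
(j₁±m₁, j₂±m₂, J±M) = (4,2,2,4,3,3)
P² = 864/25
sum k=0..2:
  [0] +1/24 = 1/24
  [1] −1/8 = -1/8
  [2] +1/72 = 1/72
S = -5/72
C² = P²·S² = 1/6 ; C = -0.408248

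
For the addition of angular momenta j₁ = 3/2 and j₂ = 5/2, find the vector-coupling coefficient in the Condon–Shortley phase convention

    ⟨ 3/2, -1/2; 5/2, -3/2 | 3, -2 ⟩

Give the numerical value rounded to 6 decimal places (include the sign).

+√(1/12) = +0.288675

√[7·1!2!4!/8! · 1!2!1!4!1!5!] = √(48)
  +(−1)^0/∏(0,1,2,1,0,3)! = 1/12  (running 1/12)
  +(−1)^1/∏(1,0,1,0,1,4)! = -1/24  (running 1/24)
⟨..|..⟩ = √(48)·(1/24) = +0.288675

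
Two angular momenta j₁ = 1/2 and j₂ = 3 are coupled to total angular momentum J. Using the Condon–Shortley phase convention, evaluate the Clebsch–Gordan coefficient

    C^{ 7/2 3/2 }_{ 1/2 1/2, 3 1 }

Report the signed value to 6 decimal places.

√[8·0!1!6!/8! · 1!0!4!2!5!2!] = √(11520/7)
  +(−1)^0/∏(0,0,0,4,1,2)! = 1/48  (running 1/48)
⟨..|..⟩ = √(11520/7)·(1/48) = +0.845154

+0.845154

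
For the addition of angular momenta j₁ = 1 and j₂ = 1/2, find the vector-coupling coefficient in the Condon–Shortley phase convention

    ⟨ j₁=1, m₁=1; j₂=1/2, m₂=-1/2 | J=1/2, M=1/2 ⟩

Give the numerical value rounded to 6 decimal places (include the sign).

triangle: 1!·1!·0!/3! = 1/6
(j±m)!: 2!·0!·0!·1!·1!·0! = 2
prefactor² = (2J+1)·Δ·N² = 2/3
  k=0: +1/(0!·1!·0!·0!·1!·0!) = 1
Σ = 1  ⇒  CG² = 2/3·1² = 2/3
CG = +√(2/3) = +0.816497

+0.816497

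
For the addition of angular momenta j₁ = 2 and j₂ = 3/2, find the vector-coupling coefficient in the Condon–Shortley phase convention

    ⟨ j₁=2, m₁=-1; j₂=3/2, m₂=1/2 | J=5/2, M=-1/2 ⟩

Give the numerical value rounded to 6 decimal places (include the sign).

triangle: 1!·3!·2!/7! = 12/5040
(j±m)!: 1!·3!·2!·1!·2!·3! = 144
prefactor² = (2J+1)·Δ·N² = 72/35
  k=0: +1/(0!·1!·3!·2!·0!·0!) = 1/12
  k=1: −1/(1!·0!·2!·1!·1!·1!) = -1/2
Σ = -5/12  ⇒  CG² = 72/35·(-5/12)² = 5/14
CG = −√(5/14) = -0.597614

−√(5/14) ≈ -0.597614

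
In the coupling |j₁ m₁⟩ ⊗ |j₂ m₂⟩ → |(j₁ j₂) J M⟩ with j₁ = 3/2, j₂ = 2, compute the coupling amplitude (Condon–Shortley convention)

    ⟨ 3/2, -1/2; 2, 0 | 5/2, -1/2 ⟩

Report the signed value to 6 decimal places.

√[6·1!2!3!/7! · 1!2!2!2!2!3!] = √(48/35)
  +(−1)^0/∏(0,1,2,2,0,1)! = 1/4  (running 1/4)
  +(−1)^1/∏(1,0,1,1,1,2)! = -1/2  (running -1/4)
⟨..|..⟩ = √(48/35)·(-1/4) = -0.292770

−√(3/35) = -0.292770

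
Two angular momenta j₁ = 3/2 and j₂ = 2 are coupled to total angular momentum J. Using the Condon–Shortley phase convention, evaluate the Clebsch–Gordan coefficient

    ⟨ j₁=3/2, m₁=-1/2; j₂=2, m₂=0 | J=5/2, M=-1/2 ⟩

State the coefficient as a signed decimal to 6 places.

-0.292770

triangle: 1!·2!·3!/7! = 12/5040
(j±m)!: 1!·2!·2!·2!·2!·3! = 96
prefactor² = (2J+1)·Δ·N² = 48/35
  k=0: +1/(0!·1!·2!·2!·0!·1!) = 1/4
  k=1: −1/(1!·0!·1!·1!·1!·2!) = -1/2
Σ = -1/4  ⇒  CG² = 48/35·(-1/4)² = 3/35
CG = −√(3/35) = -0.292770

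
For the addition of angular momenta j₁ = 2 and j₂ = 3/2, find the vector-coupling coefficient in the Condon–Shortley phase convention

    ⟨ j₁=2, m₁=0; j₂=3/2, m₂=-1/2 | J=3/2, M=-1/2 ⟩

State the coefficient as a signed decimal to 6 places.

−√(1/5) = -0.447214

√[4·2!2!1!/6! · 2!2!1!2!1!2!] = √(16/45)
  +(−1)^0/∏(0,2,2,1,0,0)! = 1/4  (running 1/4)
  +(−1)^1/∏(1,1,1,0,1,1)! = -1  (running -3/4)
⟨..|..⟩ = √(16/45)·(-3/4) = -0.447214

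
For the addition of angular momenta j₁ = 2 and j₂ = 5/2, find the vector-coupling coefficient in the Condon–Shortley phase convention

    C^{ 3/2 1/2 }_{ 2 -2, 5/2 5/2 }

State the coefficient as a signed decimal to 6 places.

j₁+j₂−J=3  J+j₁−j₂=1  J−j₁+j₂=2  j₁+j₂+J+1=7
(j₁±m₁, j₂±m₂, J±M) = (0,4,5,0,2,1)
P² = 384/7
sum k=3..3:
  [3] −1/12 = -1/12
S = -1/12
C² = P²·S² = 8/21 ; C = -0.617213

-0.617213  (= −√(8/21))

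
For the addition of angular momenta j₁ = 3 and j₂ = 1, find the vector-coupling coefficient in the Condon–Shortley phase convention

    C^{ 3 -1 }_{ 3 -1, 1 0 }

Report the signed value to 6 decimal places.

−√(1/12) = -0.288675

√[7·1!5!1!/8! · 2!4!1!1!2!4!] = √(48)
  +(−1)^0/∏(0,1,4,1,1,0)! = 1/24  (running 1/24)
  +(−1)^1/∏(1,0,3,0,2,1)! = -1/12  (running -1/24)
⟨..|..⟩ = √(48)·(-1/24) = -0.288675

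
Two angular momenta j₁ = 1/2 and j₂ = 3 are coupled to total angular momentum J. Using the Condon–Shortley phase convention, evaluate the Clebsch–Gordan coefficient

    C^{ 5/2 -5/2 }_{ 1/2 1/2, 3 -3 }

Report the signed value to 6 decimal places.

√[6·1!0!5!/7! · 1!0!0!6!0!5!] = √(86400/7)
  +(−1)^0/∏(0,1,0,0,0,5)! = 1/120  (running 1/120)
⟨..|..⟩ = √(86400/7)·(1/120) = +0.925820

+0.925820  (= +√(6/7))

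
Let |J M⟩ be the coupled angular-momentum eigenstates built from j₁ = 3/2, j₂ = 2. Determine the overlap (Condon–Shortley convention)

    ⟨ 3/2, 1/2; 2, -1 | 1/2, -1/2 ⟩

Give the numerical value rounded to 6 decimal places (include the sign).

-0.547723  (= −√(3/10))

triangle: 3!·0!·1!/5! = 6/120
(j±m)!: 2!·1!·1!·3!·0!·1! = 12
prefactor² = (2J+1)·Δ·N² = 6/5
  k=1: −1/(1!·2!·0!·0!·0!·1!) = -1/2
Σ = -1/2  ⇒  CG² = 6/5·(-1/2)² = 3/10
CG = −√(3/10) = -0.547723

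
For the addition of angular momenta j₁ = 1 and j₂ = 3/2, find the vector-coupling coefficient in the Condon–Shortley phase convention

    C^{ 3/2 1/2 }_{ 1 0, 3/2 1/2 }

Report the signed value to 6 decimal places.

j₁+j₂−J=1  J+j₁−j₂=1  J−j₁+j₂=2  j₁+j₂+J+1=5
(j₁±m₁, j₂±m₂, J±M) = (1,1,2,1,2,1)
P² = 4/15
sum k=0..1:
  [0] +1/2 = 1/2
  [1] −1/1 = -1
S = -1/2
C² = P²·S² = 1/15 ; C = -0.258199

-0.258199  (= −√(1/15))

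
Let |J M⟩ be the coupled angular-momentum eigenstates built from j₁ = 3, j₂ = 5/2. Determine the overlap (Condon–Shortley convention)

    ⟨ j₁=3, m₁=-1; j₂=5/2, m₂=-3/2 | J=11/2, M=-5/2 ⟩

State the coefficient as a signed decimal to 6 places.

triangle: 0!·6!·5!/12! = 86400/479001600
(j±m)!: 2!·4!·1!·4!·3!·8! = 278691840
prefactor² = (2J+1)·Δ·N² = 6635520/11
  k=0: +1/(0!·0!·4!·1!·2!·4!) = 1/1152
Σ = 1/1152  ⇒  CG² = 6635520/11·1/1152² = 5/11
CG = +√(5/11) = +0.674200

+√(5/11) = +0.674200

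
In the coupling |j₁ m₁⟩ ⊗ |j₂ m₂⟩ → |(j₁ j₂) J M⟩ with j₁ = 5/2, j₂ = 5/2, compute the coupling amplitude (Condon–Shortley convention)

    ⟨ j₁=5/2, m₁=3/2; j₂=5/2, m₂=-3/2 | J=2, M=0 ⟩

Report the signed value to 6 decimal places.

triangle: 3!·2!·2!/8! = 24/40320
(j±m)!: 4!·1!·1!·4!·2!·2! = 2304
prefactor² = (2J+1)·Δ·N² = 48/7
  k=0: +1/(0!·3!·1!·1!·1!·1!) = 1/6
  k=1: −1/(1!·2!·0!·0!·2!·2!) = -1/8
Σ = 1/24  ⇒  CG² = 48/7·1/24² = 1/84
CG = +√(1/84) = +0.109109

+0.109109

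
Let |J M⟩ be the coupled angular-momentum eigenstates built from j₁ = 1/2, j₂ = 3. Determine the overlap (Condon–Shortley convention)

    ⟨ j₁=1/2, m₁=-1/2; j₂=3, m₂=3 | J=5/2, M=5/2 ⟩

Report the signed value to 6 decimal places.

-0.925820

j₁+j₂−J=1  J+j₁−j₂=0  J−j₁+j₂=5  j₁+j₂+J+1=7
(j₁±m₁, j₂±m₂, J±M) = (0,1,6,0,5,0)
P² = 86400/7
sum k=1..1:
  [1] −1/120 = -1/120
S = -1/120
C² = P²·S² = 6/7 ; C = -0.925820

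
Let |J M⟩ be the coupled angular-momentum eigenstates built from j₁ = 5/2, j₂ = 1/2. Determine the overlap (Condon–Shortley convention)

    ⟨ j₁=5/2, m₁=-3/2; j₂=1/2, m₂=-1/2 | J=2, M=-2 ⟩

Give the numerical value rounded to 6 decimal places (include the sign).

+0.408248  (= +√(1/6))

√[5·1!4!0!/6! · 1!4!0!1!0!4!] = √(96)
  +(−1)^0/∏(0,1,4,0,0,0)! = 1/24  (running 1/24)
⟨..|..⟩ = √(96)·(1/24) = +0.408248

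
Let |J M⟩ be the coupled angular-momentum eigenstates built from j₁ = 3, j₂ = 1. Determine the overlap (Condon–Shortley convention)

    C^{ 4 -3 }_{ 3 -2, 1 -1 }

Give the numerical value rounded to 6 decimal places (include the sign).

+0.866025  (= +√(3/4))

j₁+j₂−J=0  J+j₁−j₂=6  J−j₁+j₂=2  j₁+j₂+J+1=9
(j₁±m₁, j₂±m₂, J±M) = (1,5,0,2,1,7)
P² = 43200
sum k=0..0:
  [0] +1/240 = 1/240
S = 1/240
C² = P²·S² = 3/4 ; C = +0.866025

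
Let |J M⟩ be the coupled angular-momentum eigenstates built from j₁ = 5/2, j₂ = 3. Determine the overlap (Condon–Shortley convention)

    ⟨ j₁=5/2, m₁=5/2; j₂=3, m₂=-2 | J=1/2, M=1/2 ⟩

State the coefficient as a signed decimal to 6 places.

+0.218218  (= +√(1/21))

triangle: 5!*0!*1!/7! = 120/5040
(j±m)!: 5!*0!*1!*5!*1!*0! = 14400
prefactor² = (2J+1)*Δ*N² = 4800/7
  k=0: +1/(0!*5!*0!*1!*0!*0!) = 1/120
Σ = 1/120  ⇒  CG² = 4800/7*1/120² = 1/21
CG = +√(1/21) = +0.218218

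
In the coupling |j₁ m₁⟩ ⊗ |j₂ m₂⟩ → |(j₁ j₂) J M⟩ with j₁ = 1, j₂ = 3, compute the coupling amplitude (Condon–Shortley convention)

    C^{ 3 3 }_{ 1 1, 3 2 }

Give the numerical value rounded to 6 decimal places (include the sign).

+√(1/4) ≈ +0.500000

triangle: 1!·1!·5!/8! = 120/40320
(j±m)!: 2!·0!·5!·1!·6!·0! = 172800
prefactor² = (2J+1)·Δ·N² = 3600
  k=0: +1/(0!·1!·0!·5!·1!·0!) = 1/120
Σ = 1/120  ⇒  CG² = 3600·1/120² = 1/4
CG = +√(1/4) = +0.500000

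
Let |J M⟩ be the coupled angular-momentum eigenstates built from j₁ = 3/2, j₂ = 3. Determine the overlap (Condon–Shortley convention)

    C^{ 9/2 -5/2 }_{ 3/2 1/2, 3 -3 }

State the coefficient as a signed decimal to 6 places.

j₁+j₂−J=0  J+j₁−j₂=3  J−j₁+j₂=6  j₁+j₂+J+1=10
(j₁±m₁, j₂±m₂, J±M) = (2,1,0,6,2,7)
P² = 172800
sum k=0..0:
  [0] +1/1440 = 1/1440
S = 1/1440
C² = P²·S² = 1/12 ; C = +0.288675

+√(1/12) ≈ +0.288675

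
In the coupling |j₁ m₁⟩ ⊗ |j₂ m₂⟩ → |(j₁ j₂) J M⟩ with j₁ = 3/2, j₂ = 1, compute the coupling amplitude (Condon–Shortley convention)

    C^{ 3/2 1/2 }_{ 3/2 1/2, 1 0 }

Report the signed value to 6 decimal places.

+√(1/15) ≈ +0.258199

triangle: 1!×2!×1!/5! = 2/120
(j±m)!: 2!×1!×1!×1!×2!×1! = 4
prefactor² = (2J+1)×Δ×N² = 4/15
  k=0: +1/(0!×1!×1!×1!×1!×0!) = 1
  k=1: −1/(1!×0!×0!×0!×2!×1!) = -1/2
Σ = 1/2  ⇒  CG² = 4/15×1/2² = 1/15
CG = +√(1/15) = +0.258199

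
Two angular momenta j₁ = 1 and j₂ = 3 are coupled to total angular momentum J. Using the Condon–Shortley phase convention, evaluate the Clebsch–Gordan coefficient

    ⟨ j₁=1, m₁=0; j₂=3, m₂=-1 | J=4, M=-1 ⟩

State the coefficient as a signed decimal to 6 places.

+0.731925  (= +√(15/28))

√[9·0!2!6!/9! · 1!1!2!4!3!5!] = √(8640/7)
  +(−1)^0/∏(0,0,1,2,1,4)! = 1/48  (running 1/48)
⟨..|..⟩ = √(8640/7)·(1/48) = +0.731925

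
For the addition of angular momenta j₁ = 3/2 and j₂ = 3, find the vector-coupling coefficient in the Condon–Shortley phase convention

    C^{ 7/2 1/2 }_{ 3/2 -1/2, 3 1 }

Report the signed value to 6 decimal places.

√[8·1!2!5!/9! · 1!2!4!2!4!3!] = √(512/7)
  +(−1)^0/∏(0,1,2,4,0,1)! = 1/48  (running 1/48)
  +(−1)^1/∏(1,0,1,3,1,2)! = -1/12  (running -1/16)
⟨..|..⟩ = √(512/7)·(-1/16) = -0.534522

−√(2/7) ≈ -0.534522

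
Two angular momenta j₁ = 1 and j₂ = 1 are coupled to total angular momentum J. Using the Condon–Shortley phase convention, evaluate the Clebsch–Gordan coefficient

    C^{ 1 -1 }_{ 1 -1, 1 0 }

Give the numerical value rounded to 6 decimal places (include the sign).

j₁+j₂−J=1  J+j₁−j₂=1  J−j₁+j₂=1  j₁+j₂+J+1=4
(j₁±m₁, j₂±m₂, J±M) = (0,2,1,1,0,2)
P² = 1/2
sum k=1..1:
  [1] −1/1 = -1
S = -1
C² = P²·S² = 1/2 ; C = -0.707107

−√(1/2) = -0.707107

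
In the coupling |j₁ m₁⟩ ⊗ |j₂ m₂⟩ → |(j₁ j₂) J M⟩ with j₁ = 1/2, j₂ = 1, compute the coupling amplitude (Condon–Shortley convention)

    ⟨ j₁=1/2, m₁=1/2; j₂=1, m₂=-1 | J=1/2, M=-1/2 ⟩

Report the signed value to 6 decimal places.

j₁+j₂−J=1  J+j₁−j₂=0  J−j₁+j₂=1  j₁+j₂+J+1=3
(j₁±m₁, j₂±m₂, J±M) = (1,0,0,2,0,1)
P² = 2/3
sum k=0..0:
  [0] +1/1 = 1
S = 1
C² = P²·S² = 2/3 ; C = +0.816497

+0.816497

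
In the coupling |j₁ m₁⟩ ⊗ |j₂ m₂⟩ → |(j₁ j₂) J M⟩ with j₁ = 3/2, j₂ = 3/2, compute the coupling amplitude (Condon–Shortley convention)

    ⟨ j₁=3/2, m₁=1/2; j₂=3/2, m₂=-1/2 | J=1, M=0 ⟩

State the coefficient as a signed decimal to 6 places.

triangle: 2!*1!*1!/5! = 2/120
(j±m)!: 2!*1!*1!*2!*1!*1! = 4
prefactor² = (2J+1)*Δ*N² = 1/5
  k=0: +1/(0!*2!*1!*1!*0!*0!) = 1/2
  k=1: −1/(1!*1!*0!*0!*1!*1!) = -1
Σ = -1/2  ⇒  CG² = 1/5*(-1/2)² = 1/20
CG = −√(1/20) = -0.223607

−√(1/20) ≈ -0.223607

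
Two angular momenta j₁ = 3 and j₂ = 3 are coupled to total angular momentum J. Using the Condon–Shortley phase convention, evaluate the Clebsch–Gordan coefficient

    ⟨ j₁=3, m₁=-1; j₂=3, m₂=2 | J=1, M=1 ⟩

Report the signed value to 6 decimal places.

j₁+j₂−J=5  J+j₁−j₂=1  J−j₁+j₂=1  j₁+j₂+J+1=8
(j₁±m₁, j₂±m₂, J±M) = (2,4,5,1,2,0)
P² = 720/7
sum k=4..4:
  [4] +1/24 = 1/24
S = 1/24
C² = P²·S² = 5/28 ; C = +0.422577

+0.422577  (= +√(5/28))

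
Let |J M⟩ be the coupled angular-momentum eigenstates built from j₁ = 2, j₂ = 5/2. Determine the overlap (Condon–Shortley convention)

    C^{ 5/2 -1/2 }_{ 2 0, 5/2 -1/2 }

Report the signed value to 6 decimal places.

√[6·2!2!3!/8! · 2!2!2!3!2!3!] = √(72/35)
  +(−1)^0/∏(0,2,2,2,0,1)! = 1/8  (running 1/8)
  +(−1)^1/∏(1,1,1,1,1,2)! = -1/2  (running -3/8)
  +(−1)^2/∏(2,0,0,0,2,3)! = 1/24  (running -1/3)
⟨..|..⟩ = √(72/35)·(-1/3) = -0.478091

-0.478091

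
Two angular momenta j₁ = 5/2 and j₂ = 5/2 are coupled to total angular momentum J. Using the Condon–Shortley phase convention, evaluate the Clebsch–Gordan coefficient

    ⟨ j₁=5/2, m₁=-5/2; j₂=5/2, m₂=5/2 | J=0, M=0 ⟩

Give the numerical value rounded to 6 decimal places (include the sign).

j₁+j₂−J=5  J+j₁−j₂=0  J−j₁+j₂=0  j₁+j₂+J+1=6
(j₁±m₁, j₂±m₂, J±M) = (0,5,5,0,0,0)
P² = 2400
sum k=5..5:
  [5] −1/120 = -1/120
S = -1/120
C² = P²·S² = 1/6 ; C = -0.408248

-0.408248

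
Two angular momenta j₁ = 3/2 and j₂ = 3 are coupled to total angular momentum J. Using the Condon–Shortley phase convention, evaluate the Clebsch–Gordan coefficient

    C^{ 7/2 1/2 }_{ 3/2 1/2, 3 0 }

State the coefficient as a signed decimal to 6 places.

j₁+j₂−J=1  J+j₁−j₂=2  J−j₁+j₂=5  j₁+j₂+J+1=9
(j₁±m₁, j₂±m₂, J±M) = (2,1,3,3,4,3)
P² = 384/7
sum k=0..1:
  [0] +1/12 = 1/12
  [1] −1/24 = -1/24
S = 1/24
C² = P²·S² = 2/21 ; C = +0.308607

+√(2/21) ≈ +0.308607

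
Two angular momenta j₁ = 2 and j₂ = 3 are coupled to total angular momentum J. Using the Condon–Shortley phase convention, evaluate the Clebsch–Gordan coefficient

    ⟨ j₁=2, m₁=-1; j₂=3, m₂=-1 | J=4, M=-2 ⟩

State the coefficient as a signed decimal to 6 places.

−√(1/28) ≈ -0.188982

√[9·1!3!5!/10! · 1!3!2!4!2!6!] = √(5184/7)
  +(−1)^0/∏(0,1,3,2,0,3)! = 1/72  (running 1/72)
  +(−1)^1/∏(1,0,2,1,1,4)! = -1/48  (running -1/144)
⟨..|..⟩ = √(5184/7)·(-1/144) = -0.188982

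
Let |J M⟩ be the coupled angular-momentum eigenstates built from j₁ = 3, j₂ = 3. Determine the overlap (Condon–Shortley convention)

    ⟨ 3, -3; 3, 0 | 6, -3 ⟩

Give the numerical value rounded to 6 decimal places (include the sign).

+√(1/11) ≈ +0.301511

triangle: 0!*6!*6!/13! = 518400/6227020800
(j±m)!: 0!*6!*3!*3!*3!*9! = 56435097600
prefactor² = (2J+1)*Δ*N² = 671846400/11
  k=0: +1/(0!*0!*6!*3!*0!*3!) = 1/25920
Σ = 1/25920  ⇒  CG² = 671846400/11*1/25920² = 1/11
CG = +√(1/11) = +0.301511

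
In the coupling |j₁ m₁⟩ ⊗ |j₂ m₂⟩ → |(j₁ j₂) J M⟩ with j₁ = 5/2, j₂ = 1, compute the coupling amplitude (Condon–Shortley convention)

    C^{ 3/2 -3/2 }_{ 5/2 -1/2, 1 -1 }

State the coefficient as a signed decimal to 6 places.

+0.258199

√[4·2!3!0!/6! · 2!3!0!2!0!3!] = √(48/5)
  +(−1)^0/∏(0,2,3,0,0,0)! = 1/12  (running 1/12)
⟨..|..⟩ = √(48/5)·(1/12) = +0.258199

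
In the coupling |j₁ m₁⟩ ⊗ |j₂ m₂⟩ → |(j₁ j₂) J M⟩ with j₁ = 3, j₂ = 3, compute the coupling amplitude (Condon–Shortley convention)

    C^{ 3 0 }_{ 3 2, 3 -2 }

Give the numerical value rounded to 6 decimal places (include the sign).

+0.408248  (= +√(1/6))

triangle: 3!*3!*3!/10! = 216/3628800
(j±m)!: 5!*1!*1!*5!*3!*3! = 518400
prefactor² = (2J+1)*Δ*N² = 216
  k=0: +1/(0!*3!*1!*1!*2!*2!) = 1/24
  k=1: −1/(1!*2!*0!*0!*3!*3!) = -1/72
Σ = 1/36  ⇒  CG² = 216*1/36² = 1/6
CG = +√(1/6) = +0.408248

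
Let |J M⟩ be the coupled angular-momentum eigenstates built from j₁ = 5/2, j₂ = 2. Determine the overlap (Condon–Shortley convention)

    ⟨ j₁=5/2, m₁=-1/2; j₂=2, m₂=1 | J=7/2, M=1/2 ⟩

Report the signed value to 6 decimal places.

−√(14/45) ≈ -0.557773

√[8·1!4!3!/9! · 2!3!3!1!4!3!] = √(1152/35)
  +(−1)^0/∏(0,1,3,3,1,0)! = 1/36  (running 1/36)
  +(−1)^1/∏(1,0,2,2,2,1)! = -1/8  (running -7/72)
⟨..|..⟩ = √(1152/35)·(-7/72) = -0.557773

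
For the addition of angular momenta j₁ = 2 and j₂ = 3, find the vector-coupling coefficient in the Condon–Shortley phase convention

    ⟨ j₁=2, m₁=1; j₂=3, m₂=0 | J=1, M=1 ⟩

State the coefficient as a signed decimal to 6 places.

-0.292770

j₁+j₂−J=4  J+j₁−j₂=0  J−j₁+j₂=2  j₁+j₂+J+1=7
(j₁±m₁, j₂±m₂, J±M) = (3,1,3,3,2,0)
P² = 432/35
sum k=1..1:
  [1] −1/12 = -1/12
S = -1/12
C² = P²·S² = 3/35 ; C = -0.292770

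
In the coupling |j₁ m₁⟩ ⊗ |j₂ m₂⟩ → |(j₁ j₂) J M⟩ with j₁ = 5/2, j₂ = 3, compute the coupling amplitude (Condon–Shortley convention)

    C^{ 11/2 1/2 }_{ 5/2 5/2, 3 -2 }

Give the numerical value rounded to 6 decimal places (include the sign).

√[12·0!5!6!/12! · 5!0!1!5!6!5!] = √(207360000/77)
  +(−1)^0/∏(0,0,0,1,5,5)! = 1/14400  (running 1/14400)
⟨..|..⟩ = √(207360000/77)·(1/14400) = +0.113961

+0.113961  (= +√(1/77))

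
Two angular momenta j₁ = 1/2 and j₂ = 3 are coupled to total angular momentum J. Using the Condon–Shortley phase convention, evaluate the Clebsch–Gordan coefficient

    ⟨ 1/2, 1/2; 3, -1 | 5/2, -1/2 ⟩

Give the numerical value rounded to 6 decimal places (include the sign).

+√(4/7) = +0.755929

j₁+j₂−J=1  J+j₁−j₂=0  J−j₁+j₂=5  j₁+j₂+J+1=7
(j₁±m₁, j₂±m₂, J±M) = (1,0,2,4,2,3)
P² = 576/7
sum k=0..0:
  [0] +1/12 = 1/12
S = 1/12
C² = P²·S² = 4/7 ; C = +0.755929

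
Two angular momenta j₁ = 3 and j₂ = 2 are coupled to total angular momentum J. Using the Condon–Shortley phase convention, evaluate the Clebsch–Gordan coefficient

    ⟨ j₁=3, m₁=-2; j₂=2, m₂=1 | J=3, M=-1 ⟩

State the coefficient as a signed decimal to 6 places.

+√(1/4) ≈ +0.500000

triangle: 2!·4!·2!/9! = 96/362880
(j±m)!: 1!·5!·3!·1!·2!·4! = 34560
prefactor² = (2J+1)·Δ·N² = 64
  k=1: −1/(1!·1!·4!·2!·0!·0!) = -1/48
  k=2: +1/(2!·0!·3!·1!·1!·1!) = 1/12
Σ = 1/16  ⇒  CG² = 64·1/16² = 1/4
CG = +√(1/4) = +0.500000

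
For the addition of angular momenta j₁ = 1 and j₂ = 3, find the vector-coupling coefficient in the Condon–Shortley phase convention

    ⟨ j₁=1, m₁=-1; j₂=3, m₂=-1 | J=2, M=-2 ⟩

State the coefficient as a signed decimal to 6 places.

j₁+j₂−J=2  J+j₁−j₂=0  J−j₁+j₂=4  j₁+j₂+J+1=7
(j₁±m₁, j₂±m₂, J±M) = (0,2,2,4,0,4)
P² = 768/7
sum k=2..2:
  [2] +1/48 = 1/48
S = 1/48
C² = P²·S² = 1/21 ; C = +0.218218

+√(1/21) ≈ +0.218218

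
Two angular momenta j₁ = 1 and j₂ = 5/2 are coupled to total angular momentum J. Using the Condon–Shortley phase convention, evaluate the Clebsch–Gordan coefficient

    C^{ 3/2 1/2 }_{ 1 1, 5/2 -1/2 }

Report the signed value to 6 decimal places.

+0.447214

triangle: 2!×0!×3!/6! = 12/720
(j±m)!: 2!×0!×2!×3!×2!×1! = 48
prefactor² = (2J+1)×Δ×N² = 16/5
  k=0: +1/(0!×2!×0!×2!×0!×1!) = 1/4
Σ = 1/4  ⇒  CG² = 16/5×1/4² = 1/5
CG = +√(1/5) = +0.447214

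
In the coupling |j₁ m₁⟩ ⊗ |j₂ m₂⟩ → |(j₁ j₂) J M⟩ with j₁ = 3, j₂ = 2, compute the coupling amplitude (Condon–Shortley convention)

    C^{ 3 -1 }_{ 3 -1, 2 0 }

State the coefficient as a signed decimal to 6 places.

-0.387298  (= −√(3/20))

j₁+j₂−J=2  J+j₁−j₂=4  J−j₁+j₂=2  j₁+j₂+J+1=9
(j₁±m₁, j₂±m₂, J±M) = (2,4,2,2,2,4)
P² = 256/15
sum k=0..2:
  [0] +1/96 = 1/96
  [1] −1/6 = -1/6
  [2] +1/16 = 1/16
S = -3/32
C² = P²·S² = 3/20 ; C = -0.387298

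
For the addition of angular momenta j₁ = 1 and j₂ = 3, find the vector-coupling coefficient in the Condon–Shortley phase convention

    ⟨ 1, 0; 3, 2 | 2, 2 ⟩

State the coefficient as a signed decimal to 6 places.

-0.487950

j₁+j₂−J=2  J+j₁−j₂=0  J−j₁+j₂=4  j₁+j₂+J+1=7
(j₁±m₁, j₂±m₂, J±M) = (1,1,5,1,4,0)
P² = 960/7
sum k=1..1:
  [1] −1/24 = -1/24
S = -1/24
C² = P²·S² = 5/21 ; C = -0.487950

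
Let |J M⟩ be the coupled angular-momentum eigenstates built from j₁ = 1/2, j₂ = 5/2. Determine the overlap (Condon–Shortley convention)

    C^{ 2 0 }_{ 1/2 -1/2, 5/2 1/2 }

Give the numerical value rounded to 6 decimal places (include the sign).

j₁+j₂−J=1  J+j₁−j₂=0  J−j₁+j₂=4  j₁+j₂+J+1=6
(j₁±m₁, j₂±m₂, J±M) = (0,1,3,2,2,2)
P² = 8
sum k=1..1:
  [1] −1/4 = -1/4
S = -1/4
C² = P²·S² = 1/2 ; C = -0.707107

−√(1/2) ≈ -0.707107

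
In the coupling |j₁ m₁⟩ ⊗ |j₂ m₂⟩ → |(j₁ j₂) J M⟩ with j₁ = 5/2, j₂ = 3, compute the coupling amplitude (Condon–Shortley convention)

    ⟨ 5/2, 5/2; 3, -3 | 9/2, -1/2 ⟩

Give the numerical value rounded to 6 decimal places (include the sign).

+√(5/231) = +0.147122

√[10·1!4!5!/11! · 5!0!0!6!4!5!] = √(13824000/77)
  +(−1)^0/∏(0,1,0,0,4,5)! = 1/2880  (running 1/2880)
⟨..|..⟩ = √(13824000/77)·(1/2880) = +0.147122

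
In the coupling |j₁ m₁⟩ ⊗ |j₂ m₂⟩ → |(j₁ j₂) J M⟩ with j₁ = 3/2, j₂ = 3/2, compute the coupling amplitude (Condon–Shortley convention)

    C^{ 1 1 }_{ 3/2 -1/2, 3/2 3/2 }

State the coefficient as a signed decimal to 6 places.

+0.547723

√[3·2!1!1!/5! · 1!2!3!0!2!0!] = √(6/5)
  +(−1)^2/∏(2,0,0,1,1,0)! = 1/2  (running 1/2)
⟨..|..⟩ = √(6/5)·(1/2) = +0.547723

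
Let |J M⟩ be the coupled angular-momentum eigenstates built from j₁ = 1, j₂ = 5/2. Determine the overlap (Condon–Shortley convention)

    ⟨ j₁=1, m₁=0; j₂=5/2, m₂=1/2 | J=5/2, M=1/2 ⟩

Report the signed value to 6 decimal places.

−√(1/35) ≈ -0.169031

triangle: 1!*1!*4!/7! = 24/5040
(j±m)!: 1!*1!*3!*2!*3!*2! = 144
prefactor² = (2J+1)*Δ*N² = 144/35
  k=0: +1/(0!*1!*1!*3!*0!*1!) = 1/6
  k=1: −1/(1!*0!*0!*2!*1!*2!) = -1/4
Σ = -1/12  ⇒  CG² = 144/35*(-1/12)² = 1/35
CG = −√(1/35) = -0.169031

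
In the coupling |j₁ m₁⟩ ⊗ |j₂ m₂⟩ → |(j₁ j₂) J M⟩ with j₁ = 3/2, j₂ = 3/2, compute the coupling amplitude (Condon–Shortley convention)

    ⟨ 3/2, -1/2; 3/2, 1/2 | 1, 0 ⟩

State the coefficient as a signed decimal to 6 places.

√[3·2!1!1!/5! · 1!2!2!1!1!1!] = √(1/5)
  +(−1)^1/∏(1,1,1,1,0,0)! = -1  (running -1)
  +(−1)^2/∏(2,0,0,0,1,1)! = 1/2  (running -1/2)
⟨..|..⟩ = √(1/5)·(-1/2) = -0.223607

-0.223607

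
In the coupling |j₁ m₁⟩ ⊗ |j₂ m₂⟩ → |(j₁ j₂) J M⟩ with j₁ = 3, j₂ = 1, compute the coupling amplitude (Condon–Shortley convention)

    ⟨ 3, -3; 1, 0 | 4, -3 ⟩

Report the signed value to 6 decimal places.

+0.500000  (= +√(1/4))

√[9·0!6!2!/9! · 0!6!1!1!1!7!] = √(129600)
  +(−1)^0/∏(0,0,6,1,0,1)! = 1/720  (running 1/720)
⟨..|..⟩ = √(129600)·(1/720) = +0.500000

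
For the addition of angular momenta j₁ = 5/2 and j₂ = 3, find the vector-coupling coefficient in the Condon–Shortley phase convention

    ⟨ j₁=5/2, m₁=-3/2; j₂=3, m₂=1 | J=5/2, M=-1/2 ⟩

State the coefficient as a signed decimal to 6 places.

+0.169031

triangle: 3!×2!×3!/9! = 72/362880
(j±m)!: 1!×4!×4!×2!×2!×3! = 13824
prefactor² = (2J+1)×Δ×N² = 576/35
  k=2: +1/(2!×1!×2!×2!×0!×1!) = 1/8
  k=3: −1/(3!×0!×1!×1!×1!×2!) = -1/12
Σ = 1/24  ⇒  CG² = 576/35×1/24² = 1/35
CG = +√(1/35) = +0.169031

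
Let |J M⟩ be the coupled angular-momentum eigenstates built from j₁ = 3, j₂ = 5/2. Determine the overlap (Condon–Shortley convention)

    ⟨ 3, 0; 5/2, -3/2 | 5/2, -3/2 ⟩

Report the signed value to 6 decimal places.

triangle: 3!×3!×2!/9! = 72/362880
(j±m)!: 3!×3!×1!×4!×1!×4! = 20736
prefactor² = (2J+1)×Δ×N² = 864/35
  k=0: +1/(0!×3!×3!×1!×0!×1!) = 1/36
  k=1: −1/(1!×2!×2!×0!×1!×2!) = -1/8
Σ = -7/72  ⇒  CG² = 864/35×(-7/72)² = 7/30
CG = −√(7/30) = -0.483046

−√(7/30) ≈ -0.483046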